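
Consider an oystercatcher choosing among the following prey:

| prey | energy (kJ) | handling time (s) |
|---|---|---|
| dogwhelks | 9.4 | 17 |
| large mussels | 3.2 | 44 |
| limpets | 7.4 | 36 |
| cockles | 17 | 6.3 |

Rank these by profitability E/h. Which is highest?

cockles

In descending order of E/h:
cockles: 17/6.3 = 2.7 kJ/s
dogwhelks: 9.4/17 = 0.553 kJ/s
limpets: 7.4/36 = 0.206 kJ/s
large mussels: 3.2/44 = 0.0727 kJ/s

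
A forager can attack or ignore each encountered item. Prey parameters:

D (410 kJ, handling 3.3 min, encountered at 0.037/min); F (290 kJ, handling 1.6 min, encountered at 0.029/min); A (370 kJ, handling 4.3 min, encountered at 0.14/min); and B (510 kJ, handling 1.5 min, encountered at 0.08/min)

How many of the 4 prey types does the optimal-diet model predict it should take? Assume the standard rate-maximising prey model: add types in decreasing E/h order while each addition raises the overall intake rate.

4

E/h in descending order: B 340, F 181, D 124, A 86 kJ/min. The optimal diet is the largest prefix of this list for which every included type satisfies E_i/h_i > R on the types above it.
Rate on top 1: 36.43. F: 181 > 36.43 → include.
Rate on top 2: 42.19. D: 124 > 42.19 → include.
Rate on top 3: 49.97. A: 86 > 49.97 → include.
Optimal diet: B, F, D, A — 4 of 4 types.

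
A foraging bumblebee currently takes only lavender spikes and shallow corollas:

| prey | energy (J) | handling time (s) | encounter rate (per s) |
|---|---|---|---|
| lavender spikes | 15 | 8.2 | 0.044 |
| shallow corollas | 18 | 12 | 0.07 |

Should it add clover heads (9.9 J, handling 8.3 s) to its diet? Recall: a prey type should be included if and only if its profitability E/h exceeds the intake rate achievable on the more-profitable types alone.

On lavender spikes and shallow corollas alone, R = ΣλE/(1+Σλh) = 1.92/2.201 = 0.8724 J/s.
clover heads: E/h = 9.9/8.3 = 1.193 J/s.
Since 1.193 > R, including clover heads increases the long-run rate.

Yes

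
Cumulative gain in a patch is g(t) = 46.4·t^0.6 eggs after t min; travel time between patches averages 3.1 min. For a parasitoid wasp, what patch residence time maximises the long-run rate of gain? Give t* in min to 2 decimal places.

Optimal t* satisfies g'(t*) = g(t*)/(T + t*).
g'(t) = 0.6·46.4·t^-0.4. Setting 0.6·46.4·t^-0.4 = 46.4·t^0.6/(3.1+t) gives 0.6(3.1+t) = t, so 0.40·t = 0.6×3.1.
t* = 0.6×3.1/0.40 = 4.65 min.

4.65 min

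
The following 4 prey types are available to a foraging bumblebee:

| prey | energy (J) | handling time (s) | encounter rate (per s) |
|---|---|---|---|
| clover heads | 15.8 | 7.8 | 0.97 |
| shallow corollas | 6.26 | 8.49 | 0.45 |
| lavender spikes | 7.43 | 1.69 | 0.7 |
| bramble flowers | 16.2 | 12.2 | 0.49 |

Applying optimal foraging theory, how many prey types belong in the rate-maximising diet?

Rank by E/h (J/s): lavender spikes 4.4, clover heads 2.03, bramble flowers 1.33, shallow corollas 0.737. Include each in turn until the next type's E/h falls below the running intake rate.
Rate on top 1: 2.383. clover heads: 2.03 < 2.383 → exclude; stop.
Optimal diet: lavender spikes — 1 of 4 types.

1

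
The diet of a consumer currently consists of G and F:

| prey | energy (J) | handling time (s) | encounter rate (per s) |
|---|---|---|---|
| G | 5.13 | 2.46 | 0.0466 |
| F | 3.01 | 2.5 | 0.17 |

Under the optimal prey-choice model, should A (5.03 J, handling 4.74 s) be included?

Current rate: (0.0466×5.13 + 0.17×3.01)/(1 + 0.0466×2.46 + 0.17×2.5) = 0.4876 J/s.
A: E/h = 5.03/4.74 = 1.061 J/s.
1.061 > 0.4876, so adding A raises the average — include it.

Yes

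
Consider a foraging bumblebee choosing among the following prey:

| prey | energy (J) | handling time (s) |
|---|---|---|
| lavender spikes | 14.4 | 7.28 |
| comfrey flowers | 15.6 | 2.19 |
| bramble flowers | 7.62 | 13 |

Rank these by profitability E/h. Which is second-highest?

Profitability E/h (J/s): lavender spikes = 14.4/7.28 = 1.98, comfrey flowers = 15.6/2.19 = 7.12, bramble flowers = 7.62/13 = 0.586.
Ranked: comfrey flowers > lavender spikes > bramble flowers.

lavender spikes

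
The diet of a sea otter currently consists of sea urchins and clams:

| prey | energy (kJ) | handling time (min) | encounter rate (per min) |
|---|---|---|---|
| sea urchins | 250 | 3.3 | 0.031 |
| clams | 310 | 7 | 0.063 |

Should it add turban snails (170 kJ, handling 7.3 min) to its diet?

Yes

On sea urchins and clams alone, R = ΣλE/(1+Σλh) = 27.28/1.543 = 17.68 kJ/min.
turban snails: E/h = 170/7.3 = 23.29 kJ/min.
Since 23.29 > R, including turban snails increases the long-run rate.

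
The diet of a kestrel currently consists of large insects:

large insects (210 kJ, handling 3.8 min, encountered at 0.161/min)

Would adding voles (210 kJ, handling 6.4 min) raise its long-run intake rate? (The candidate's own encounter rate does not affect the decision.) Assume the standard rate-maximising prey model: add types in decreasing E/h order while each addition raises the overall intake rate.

Yes

Current rate: (0.161×210)/(1 + 0.161×3.8) = 20.98 kJ/min.
Profitability of voles: 210/6.4 = 32.81 kJ/min.
32.81 > 20.98, so adding voles raises the average — include it.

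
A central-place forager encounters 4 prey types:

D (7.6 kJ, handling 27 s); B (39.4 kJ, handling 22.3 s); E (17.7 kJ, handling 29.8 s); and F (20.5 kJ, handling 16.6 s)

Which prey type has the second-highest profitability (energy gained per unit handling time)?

F

Profitability E/h (kJ/s): D = 7.6/27 = 0.281, B = 39.4/22.3 = 1.77, E = 17.7/29.8 = 0.594, F = 20.5/16.6 = 1.23.
Ranked: B > F > E > D.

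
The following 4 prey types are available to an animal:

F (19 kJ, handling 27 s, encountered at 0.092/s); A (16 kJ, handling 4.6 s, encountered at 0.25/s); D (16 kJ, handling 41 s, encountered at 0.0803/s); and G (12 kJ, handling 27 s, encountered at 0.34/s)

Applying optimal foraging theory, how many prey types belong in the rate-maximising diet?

1

E/h in descending order: A 3.48, F 0.704, G 0.444, D 0.39 kJ/s. The optimal diet is the largest prefix of this list for which every included type satisfies E_i/h_i > R on the types above it.
Rate on top 1: 1.86. F: 0.704 < 1.86 → exclude; stop.
Optimal diet: A — 1 of 4 types.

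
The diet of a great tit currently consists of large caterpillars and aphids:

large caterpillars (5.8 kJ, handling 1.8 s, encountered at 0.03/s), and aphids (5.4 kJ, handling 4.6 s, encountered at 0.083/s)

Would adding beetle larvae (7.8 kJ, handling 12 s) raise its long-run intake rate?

Current rate: (0.03×5.8 + 0.083×5.4)/(1 + 0.03×1.8 + 0.083×4.6) = 0.4333 kJ/s.
beetle larvae: E/h = 7.8/12 = 0.65 kJ/s.
Since 0.65 > R, including beetle larvae increases the long-run rate.

Yes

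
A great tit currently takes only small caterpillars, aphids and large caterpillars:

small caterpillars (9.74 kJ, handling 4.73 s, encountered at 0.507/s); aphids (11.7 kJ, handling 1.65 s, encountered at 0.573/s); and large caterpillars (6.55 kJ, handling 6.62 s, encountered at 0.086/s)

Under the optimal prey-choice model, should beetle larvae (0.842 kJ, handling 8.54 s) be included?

Intake rate on the current diet: R = (0.507×9.74 + 0.573×11.7 + 0.086×6.55) / (1 + 0.507×4.73 + 0.573×1.65 + 0.086×6.62) = 12.21/4.913 = 2.484 kJ/s.
Profitability of beetle larvae: 0.842/8.54 = 0.09859 kJ/s.
0.09859 < 2.484, so adding beetle larvae would lower the average — exclude it.

No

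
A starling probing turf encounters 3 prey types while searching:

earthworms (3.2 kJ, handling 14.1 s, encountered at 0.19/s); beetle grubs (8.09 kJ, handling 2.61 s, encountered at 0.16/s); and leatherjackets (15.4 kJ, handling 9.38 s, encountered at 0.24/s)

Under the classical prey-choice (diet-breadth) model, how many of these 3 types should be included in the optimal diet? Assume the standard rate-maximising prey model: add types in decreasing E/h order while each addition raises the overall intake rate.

2

Profitabilities (E/h, kJ/s): beetle grubs 3.1, leatherjackets 1.64, earthworms 0.227. Add prey in this order while the next type's profitability exceeds the intake rate on those already taken.
Rate on top 1: 0.9131. leatherjackets: 1.64 > 0.9131 → include.
Rate on top 2: 1.36. earthworms: 0.227 < 1.36 → exclude; stop.
Optimal diet: beetle grubs, leatherjackets — 2 of 3 types.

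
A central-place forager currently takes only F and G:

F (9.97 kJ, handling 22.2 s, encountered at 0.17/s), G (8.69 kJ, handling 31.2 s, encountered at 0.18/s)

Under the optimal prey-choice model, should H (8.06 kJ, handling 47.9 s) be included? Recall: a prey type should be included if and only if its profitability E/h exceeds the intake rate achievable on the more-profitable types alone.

No

Intake rate on the current diet: R = (0.17×9.97 + 0.18×8.69) / (1 + 0.17×22.2 + 0.18×31.2) = 3.259/10.39 = 0.3137 kJ/s.
H: E/h = 8.06/47.9 = 0.1683 kJ/s.
0.1683 < 0.3137, so adding H would lower the average — exclude it.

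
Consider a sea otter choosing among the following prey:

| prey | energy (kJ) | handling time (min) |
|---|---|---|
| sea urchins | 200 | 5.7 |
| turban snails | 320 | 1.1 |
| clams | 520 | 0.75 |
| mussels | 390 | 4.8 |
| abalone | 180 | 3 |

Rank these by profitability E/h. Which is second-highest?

turban snails

In descending order of E/h:
clams: 520/0.75 = 693 kJ/min
turban snails: 320/1.1 = 291 kJ/min
mussels: 390/4.8 = 81.2 kJ/min
abalone: 180/3 = 60 kJ/min
sea urchins: 200/5.7 = 35.1 kJ/min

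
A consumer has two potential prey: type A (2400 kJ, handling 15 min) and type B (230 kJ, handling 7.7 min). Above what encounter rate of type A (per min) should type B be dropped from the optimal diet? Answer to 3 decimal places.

The zero-one rule: include type B iff E₂/h₂ > λE₁/(1+λh₁). Equality gives the switch point.
λE₁h₂ = E₂ + λE₂h₁ ⇒ λ = E₂/(E₁h₂ − E₂h₁) = 230/(1.848e+04 − 3450) = 0.0153 per min.

0.015 per min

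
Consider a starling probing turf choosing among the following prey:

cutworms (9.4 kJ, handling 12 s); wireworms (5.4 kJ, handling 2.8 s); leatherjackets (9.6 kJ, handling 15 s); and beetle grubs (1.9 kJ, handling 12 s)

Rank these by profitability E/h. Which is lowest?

beetle grubs

In descending order of E/h:
wireworms: 5.4/2.8 = 1.93 kJ/s
cutworms: 9.4/12 = 0.783 kJ/s
leatherjackets: 9.6/15 = 0.64 kJ/s
beetle grubs: 1.9/12 = 0.158 kJ/s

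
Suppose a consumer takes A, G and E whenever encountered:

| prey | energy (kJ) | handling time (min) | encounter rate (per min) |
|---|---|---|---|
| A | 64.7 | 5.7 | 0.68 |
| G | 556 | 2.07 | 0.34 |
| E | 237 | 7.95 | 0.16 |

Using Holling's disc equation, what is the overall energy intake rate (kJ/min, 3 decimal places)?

39.545 kJ/min

Energy encountered per unit search time: 0.68×64.7 + 0.34×556 + 0.16×237 = 271 kJ/min.
Handling time per unit search time: 0.68×5.7 + 0.34×2.07 + 0.16×7.95 = 5.852.
Rate = 271/(1 + 5.852) = 39.55 kJ/min.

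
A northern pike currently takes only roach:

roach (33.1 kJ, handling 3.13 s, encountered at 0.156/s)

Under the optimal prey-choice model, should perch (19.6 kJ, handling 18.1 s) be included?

No

On roach alone, R = ΣλE/(1+Σλh) = 5.164/1.488 = 3.47 kJ/s.
Profitability of perch: 19.6/18.1 = 1.083 kJ/s.
1.083 < 3.47, so adding perch would lower the average — exclude it.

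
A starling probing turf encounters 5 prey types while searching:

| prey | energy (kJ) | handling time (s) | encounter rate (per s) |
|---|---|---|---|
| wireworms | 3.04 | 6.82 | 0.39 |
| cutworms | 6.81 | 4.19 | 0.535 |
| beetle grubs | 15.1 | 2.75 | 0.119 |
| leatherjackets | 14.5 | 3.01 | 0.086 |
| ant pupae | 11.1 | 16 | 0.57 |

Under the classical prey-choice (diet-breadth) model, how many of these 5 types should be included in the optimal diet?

Profitabilities (E/h, kJ/s): beetle grubs 5.49, leatherjackets 4.82, cutworms 1.63, ant pupae 0.694, wireworms 0.446. Add prey in this order while the next type's profitability exceeds the intake rate on those already taken.
Rate on top 1: 1.354. leatherjackets: 4.82 > 1.354 → include.
Rate on top 2: 1.919. cutworms: 1.63 < 1.919 → exclude; stop.
Optimal diet: beetle grubs, leatherjackets — 2 of 5 types.

2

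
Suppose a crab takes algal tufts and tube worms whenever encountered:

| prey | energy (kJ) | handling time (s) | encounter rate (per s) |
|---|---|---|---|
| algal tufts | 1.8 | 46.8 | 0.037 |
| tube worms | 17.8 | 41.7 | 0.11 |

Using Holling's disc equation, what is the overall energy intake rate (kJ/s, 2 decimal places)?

0.28 kJ/s

Energy encountered per unit search time: 0.037×1.8 + 0.11×17.8 = 2.025 kJ/s.
Handling time per unit search time: 0.037×46.8 + 0.11×41.7 = 6.319.
Rate = 2.025/(1 + 6.319) = 0.2766 kJ/s.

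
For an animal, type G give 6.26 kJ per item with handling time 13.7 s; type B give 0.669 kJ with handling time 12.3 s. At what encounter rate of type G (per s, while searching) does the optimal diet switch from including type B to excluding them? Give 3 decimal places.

The zero-one rule: include type B iff E₂/h₂ > λE₁/(1+λh₁). Equality gives the switch point.
λE₁h₂ = E₂ + λE₂h₁ ⇒ λ = E₂/(E₁h₂ − E₂h₁) = 0.669/(77 − 9.165) = 0.009862 per s.

0.010 per s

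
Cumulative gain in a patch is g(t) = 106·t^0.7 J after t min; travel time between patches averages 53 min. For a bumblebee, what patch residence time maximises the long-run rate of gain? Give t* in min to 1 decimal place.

123.7 min

Maximise g(t)/(T+t): set derivative to zero → g'(t)(T+t) = g(t).
g'(t) = 0.7·106·t^-0.3. Setting 0.7·106·t^-0.3 = 106·t^0.7/(53+t) gives 0.7(53+t) = t, so 0.30·t = 0.7×53.
t* = 0.7×53/0.30 = 123.7 min.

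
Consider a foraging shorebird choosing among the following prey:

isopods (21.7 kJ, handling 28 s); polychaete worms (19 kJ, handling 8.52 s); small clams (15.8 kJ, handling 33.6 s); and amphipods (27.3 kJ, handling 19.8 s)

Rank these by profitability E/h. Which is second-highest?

amphipods

In descending order of E/h:
polychaete worms: 19/8.52 = 2.23 kJ/s
amphipods: 27.3/19.8 = 1.38 kJ/s
isopods: 21.7/28 = 0.775 kJ/s
small clams: 15.8/33.6 = 0.47 kJ/s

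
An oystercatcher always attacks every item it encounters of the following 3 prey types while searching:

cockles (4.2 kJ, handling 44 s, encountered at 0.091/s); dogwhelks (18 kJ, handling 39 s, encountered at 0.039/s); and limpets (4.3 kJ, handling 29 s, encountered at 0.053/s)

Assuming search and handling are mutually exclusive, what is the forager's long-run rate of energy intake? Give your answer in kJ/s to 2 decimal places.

R = Σλ_iE_i / (1 + Σλ_ih_i)
Numerator: 0.091×4.2 + 0.039×18 + 0.053×4.3 = 1.312
Denominator: 1 + 0.091×44 + 0.039×39 + 0.053×29 = 8.062
R = 1.312/8.062 = 0.1628 kJ/s

0.16 kJ/s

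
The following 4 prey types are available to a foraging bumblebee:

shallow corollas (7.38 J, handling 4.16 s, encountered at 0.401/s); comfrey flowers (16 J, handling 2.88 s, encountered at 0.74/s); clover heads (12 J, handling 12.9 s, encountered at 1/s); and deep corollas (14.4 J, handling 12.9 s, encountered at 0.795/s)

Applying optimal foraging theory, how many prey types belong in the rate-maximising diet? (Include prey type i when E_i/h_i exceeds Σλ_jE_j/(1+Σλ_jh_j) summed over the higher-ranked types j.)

E/h in descending order: comfrey flowers 5.56, shallow corollas 1.77, deep corollas 1.12, clover heads 0.93 J/s. The optimal diet is the largest prefix of this list for which every included type satisfies E_i/h_i > R on the types above it.
Rate on top 1: 3.781. shallow corollas: 1.77 < 3.781 → exclude; stop.
Optimal diet: comfrey flowers — 1 of 4 types.

1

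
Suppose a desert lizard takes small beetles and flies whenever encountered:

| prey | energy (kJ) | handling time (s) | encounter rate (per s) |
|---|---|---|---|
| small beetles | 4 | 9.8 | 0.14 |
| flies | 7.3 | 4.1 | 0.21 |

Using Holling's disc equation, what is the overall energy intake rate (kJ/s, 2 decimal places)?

0.65 kJ/s

R = (0.14×4 + 0.21×7.3) / (1 + 0.14×9.8 + 0.21×4.1) = 2.093/3.233 = 0.6474 kJ/s.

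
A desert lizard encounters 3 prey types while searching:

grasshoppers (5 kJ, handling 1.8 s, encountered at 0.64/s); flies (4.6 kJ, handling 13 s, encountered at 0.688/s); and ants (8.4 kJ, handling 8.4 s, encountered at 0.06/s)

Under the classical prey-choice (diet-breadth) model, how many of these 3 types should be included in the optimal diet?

E/h in descending order: grasshoppers 2.78, ants 1, flies 0.354 kJ/s. The optimal diet is the largest prefix of this list for which every included type satisfies E_i/h_i > R on the types above it.
Rate on top 1: 1.487. ants: 1 < 1.487 → exclude; stop.
Optimal diet: grasshoppers — 1 of 3 types.

1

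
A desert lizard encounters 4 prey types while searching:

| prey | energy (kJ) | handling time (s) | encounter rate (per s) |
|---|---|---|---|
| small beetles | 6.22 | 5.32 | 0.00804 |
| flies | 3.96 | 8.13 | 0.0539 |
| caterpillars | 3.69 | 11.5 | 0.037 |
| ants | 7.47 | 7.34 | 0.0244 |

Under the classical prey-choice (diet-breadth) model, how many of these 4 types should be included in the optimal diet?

E/h in descending order: small beetles 1.17, ants 1.02, flies 0.487, caterpillars 0.321 kJ/s. The optimal diet is the largest prefix of this list for which every included type satisfies E_i/h_i > R on the types above it.
Rate on top 1: 0.04796. ants: 1.02 > 0.04796 → include.
Rate on top 2: 0.1901. flies: 0.487 > 0.1901 → include.
Rate on top 3: 0.2685. caterpillars: 0.321 > 0.2685 → include.
Optimal diet: small beetles, ants, flies, caterpillars — 4 of 4 types.

4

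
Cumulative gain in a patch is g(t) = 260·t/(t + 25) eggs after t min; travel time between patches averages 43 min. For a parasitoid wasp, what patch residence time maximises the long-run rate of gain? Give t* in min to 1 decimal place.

32.8 min

Optimal t* satisfies g'(t*) = g(t*)/(T + t*).
g'(t) = 260·25/(t + 25)². Setting 260·25/(t+25)² = 260t/[(t+25)(43+t)] gives 25(43+t) = t(t+25), so t² = 25×43 = 1075.
t* = √1075 = 32.79 min.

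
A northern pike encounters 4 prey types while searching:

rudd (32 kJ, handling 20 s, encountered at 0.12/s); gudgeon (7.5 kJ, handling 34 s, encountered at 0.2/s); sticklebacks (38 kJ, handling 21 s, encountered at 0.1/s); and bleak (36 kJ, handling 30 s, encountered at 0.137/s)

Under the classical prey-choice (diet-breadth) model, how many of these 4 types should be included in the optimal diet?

Rank by E/h (kJ/s): sticklebacks 1.81, rudd 1.6, bleak 1.2, gudgeon 0.221. Include each in turn until the next type's E/h falls below the running intake rate.
Rate on top 1: 1.226. rudd: 1.6 > 1.226 → include.
Rate on top 2: 1.389. bleak: 1.2 < 1.389 → exclude; stop.
Optimal diet: sticklebacks, rudd — 2 of 4 types.

2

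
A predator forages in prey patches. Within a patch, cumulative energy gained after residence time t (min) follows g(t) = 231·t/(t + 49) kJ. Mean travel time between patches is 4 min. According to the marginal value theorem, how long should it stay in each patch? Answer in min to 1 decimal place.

14.0 min

Maximise g(t)/(T+t): set derivative to zero → g'(t)(T+t) = g(t).
g'(t) = 231·49/(t + 49)². Setting 231·49/(t+49)² = 231t/[(t+49)(4+t)] gives 49(4+t) = t(t+49), so t² = 49×4 = 196.
t* = √196 = 14 min.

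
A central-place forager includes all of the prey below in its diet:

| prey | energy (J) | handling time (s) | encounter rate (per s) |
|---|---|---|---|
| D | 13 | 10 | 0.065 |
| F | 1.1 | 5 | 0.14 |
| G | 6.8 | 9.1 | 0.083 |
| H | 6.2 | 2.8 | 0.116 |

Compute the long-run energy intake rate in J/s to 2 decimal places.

R = Σλ_iE_i / (1 + Σλ_ih_i)
Numerator: 0.065×13 + 0.14×1.1 + 0.083×6.8 + 0.116×6.2 = 2.283
Denominator: 1 + 0.065×10 + 0.14×5 + 0.083×9.1 + 0.116×2.8 = 3.43
R = 2.283/3.43 = 0.6655 J/s

0.67 J/s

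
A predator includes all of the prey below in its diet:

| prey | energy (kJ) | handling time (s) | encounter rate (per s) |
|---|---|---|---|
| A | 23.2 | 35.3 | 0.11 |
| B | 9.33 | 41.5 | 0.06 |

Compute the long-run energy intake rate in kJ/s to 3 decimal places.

0.422 kJ/s

R = Σλ_iE_i / (1 + Σλ_ih_i)
Numerator: 0.11×23.2 + 0.06×9.33 = 3.112
Denominator: 1 + 0.11×35.3 + 0.06×41.5 = 7.373
R = 3.112/7.373 = 0.4221 kJ/s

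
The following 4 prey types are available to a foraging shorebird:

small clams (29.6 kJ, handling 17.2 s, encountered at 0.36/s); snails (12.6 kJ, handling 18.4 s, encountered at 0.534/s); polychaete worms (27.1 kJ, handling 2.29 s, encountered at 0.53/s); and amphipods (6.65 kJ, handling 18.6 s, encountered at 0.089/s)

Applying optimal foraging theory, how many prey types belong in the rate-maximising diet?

Profitabilities (E/h, kJ/s): polychaete worms 11.8, small clams 1.72, snails 0.685, amphipods 0.358. Add prey in this order while the next type's profitability exceeds the intake rate on those already taken.
Rate on top 1: 6.488. small clams: 1.72 < 6.488 → exclude; stop.
Optimal diet: polychaete worms — 1 of 4 types.

1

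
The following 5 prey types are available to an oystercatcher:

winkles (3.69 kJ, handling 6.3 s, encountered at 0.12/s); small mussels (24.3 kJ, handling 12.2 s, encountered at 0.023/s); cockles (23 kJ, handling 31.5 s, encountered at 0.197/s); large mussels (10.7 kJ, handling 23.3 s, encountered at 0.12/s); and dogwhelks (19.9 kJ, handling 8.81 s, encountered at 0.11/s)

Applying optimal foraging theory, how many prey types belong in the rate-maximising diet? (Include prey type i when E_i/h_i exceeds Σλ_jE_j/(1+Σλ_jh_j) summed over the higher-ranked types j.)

Rank by E/h (kJ/s): dogwhelks 2.26, small mussels 1.99, cockles 0.73, winkles 0.586, large mussels 0.459. Include each in turn until the next type's E/h falls below the running intake rate.
Rate on top 1: 1.112. small mussels: 1.99 > 1.112 → include.
Rate on top 2: 1.221. cockles: 0.73 < 1.221 → exclude; stop.
Optimal diet: dogwhelks, small mussels — 2 of 5 types.

2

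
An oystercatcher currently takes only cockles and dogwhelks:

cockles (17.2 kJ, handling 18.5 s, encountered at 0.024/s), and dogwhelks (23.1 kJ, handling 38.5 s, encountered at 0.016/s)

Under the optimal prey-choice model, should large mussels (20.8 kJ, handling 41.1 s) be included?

Yes

Current rate: (0.024×17.2 + 0.016×23.1)/(1 + 0.024×18.5 + 0.016×38.5) = 0.3798 kJ/s.
large mussels: E/h = 20.8/41.1 = 0.5061 kJ/s.
Since 0.5061 > R, including large mussels increases the long-run rate.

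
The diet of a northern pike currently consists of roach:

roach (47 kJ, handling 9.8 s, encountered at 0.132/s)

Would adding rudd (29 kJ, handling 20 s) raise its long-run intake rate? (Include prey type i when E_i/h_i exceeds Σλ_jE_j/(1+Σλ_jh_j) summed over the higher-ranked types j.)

On roach alone, R = ΣλE/(1+Σλh) = 6.204/2.294 = 2.705 kJ/s.
Profitability of rudd: 29/20 = 1.45 kJ/s.
1.45 < 2.705, so adding rudd would lower the average — exclude it.

No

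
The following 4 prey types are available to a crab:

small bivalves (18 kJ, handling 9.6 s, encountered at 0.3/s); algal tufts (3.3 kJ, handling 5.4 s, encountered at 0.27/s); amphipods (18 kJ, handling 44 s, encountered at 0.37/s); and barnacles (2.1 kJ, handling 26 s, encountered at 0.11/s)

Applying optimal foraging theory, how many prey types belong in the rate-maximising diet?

Rank by E/h (kJ/s): small bivalves 1.88, algal tufts 0.611, amphipods 0.409, barnacles 0.0808. Include each in turn until the next type's E/h falls below the running intake rate.
Rate on top 1: 1.392. algal tufts: 0.611 < 1.392 → exclude; stop.
Optimal diet: small bivalves — 1 of 4 types.

1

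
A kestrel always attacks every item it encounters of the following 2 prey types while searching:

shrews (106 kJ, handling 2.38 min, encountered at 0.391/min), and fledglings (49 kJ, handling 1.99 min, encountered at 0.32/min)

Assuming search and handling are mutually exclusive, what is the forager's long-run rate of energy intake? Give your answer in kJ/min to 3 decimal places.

22.251 kJ/min

R = (0.391×106 + 0.32×49) / (1 + 0.391×2.38 + 0.32×1.99) = 57.13/2.567 = 22.25 kJ/min.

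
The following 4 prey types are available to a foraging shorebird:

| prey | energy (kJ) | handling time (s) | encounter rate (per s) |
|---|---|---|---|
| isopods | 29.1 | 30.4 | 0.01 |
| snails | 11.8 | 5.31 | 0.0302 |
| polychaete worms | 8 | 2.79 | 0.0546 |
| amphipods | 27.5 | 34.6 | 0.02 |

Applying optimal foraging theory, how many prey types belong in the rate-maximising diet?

4

Rank by E/h (kJ/s): polychaete worms 2.87, snails 2.22, isopods 0.957, amphipods 0.795. Include each in turn until the next type's E/h falls below the running intake rate.
Rate on top 1: 0.3791. snails: 2.22 > 0.3791 → include.
Rate on top 2: 0.6042. isopods: 0.957 > 0.6042 → include.
Rate on top 3: 0.6706. amphipods: 0.795 > 0.6706 → include.
Optimal diet: polychaete worms, snails, isopods, amphipods — 4 of 4 types.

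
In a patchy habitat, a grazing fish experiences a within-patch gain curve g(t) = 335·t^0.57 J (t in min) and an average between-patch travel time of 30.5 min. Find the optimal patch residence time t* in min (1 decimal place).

By the marginal value theorem, leave when the instantaneous gain rate g'(t) equals the habitat-wide average g(t)/(T + t).
g'(t) = 0.57·335·t^-0.43. Setting 0.57·335·t^-0.43 = 335·t^0.57/(30.5+t) gives 0.57(30.5+t) = t, so 0.43·t = 0.57×30.5.
t* = 0.57×30.5/0.43 = 40.43 min.

40.4 min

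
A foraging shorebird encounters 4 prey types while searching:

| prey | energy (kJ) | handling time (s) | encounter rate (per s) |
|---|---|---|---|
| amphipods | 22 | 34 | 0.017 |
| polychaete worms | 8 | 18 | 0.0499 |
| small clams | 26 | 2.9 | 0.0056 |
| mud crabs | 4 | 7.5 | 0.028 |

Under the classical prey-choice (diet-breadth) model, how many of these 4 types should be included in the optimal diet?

4

Rank by E/h (kJ/s): small clams 8.97, amphipods 0.647, mud crabs 0.533, polychaete worms 0.444. Include each in turn until the next type's E/h falls below the running intake rate.
Rate on top 1: 0.1433. amphipods: 0.647 > 0.1433 → include.
Rate on top 2: 0.3259. mud crabs: 0.533 > 0.3259 → include.
Rate on top 3: 0.3501. polychaete worms: 0.444 > 0.3501 → include.
Optimal diet: small clams, amphipods, mud crabs, polychaete worms — 4 of 4 types.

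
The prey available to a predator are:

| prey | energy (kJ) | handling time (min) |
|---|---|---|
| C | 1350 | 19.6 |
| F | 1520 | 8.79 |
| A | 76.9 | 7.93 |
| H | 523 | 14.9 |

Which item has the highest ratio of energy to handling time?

F

Profitability E/h (kJ/min): C = 1350/19.6 = 68.9, F = 1520/8.79 = 173, A = 76.9/7.93 = 9.7, H = 523/14.9 = 35.1.
Ranked: F > C > H > A.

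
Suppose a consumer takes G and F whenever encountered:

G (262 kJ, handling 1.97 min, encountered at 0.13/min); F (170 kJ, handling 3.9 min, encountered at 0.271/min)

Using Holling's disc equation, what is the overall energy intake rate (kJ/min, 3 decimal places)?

Energy encountered per unit search time: 0.13×262 + 0.271×170 = 80.13 kJ/min.
Handling time per unit search time: 0.13×1.97 + 0.271×3.9 = 1.313.
Rate = 80.13/(1 + 1.313) = 34.64 kJ/min.

34.643 kJ/min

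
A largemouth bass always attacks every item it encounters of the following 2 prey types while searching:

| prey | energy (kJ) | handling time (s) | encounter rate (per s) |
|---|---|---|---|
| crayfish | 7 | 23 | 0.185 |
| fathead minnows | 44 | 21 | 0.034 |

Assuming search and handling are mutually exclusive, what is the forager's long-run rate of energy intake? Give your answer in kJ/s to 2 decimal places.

0.47 kJ/s

Energy encountered per unit search time: 0.185×7 + 0.034×44 = 2.791 kJ/s.
Handling time per unit search time: 0.185×23 + 0.034×21 = 4.969.
Rate = 2.791/(1 + 4.969) = 0.4676 kJ/s.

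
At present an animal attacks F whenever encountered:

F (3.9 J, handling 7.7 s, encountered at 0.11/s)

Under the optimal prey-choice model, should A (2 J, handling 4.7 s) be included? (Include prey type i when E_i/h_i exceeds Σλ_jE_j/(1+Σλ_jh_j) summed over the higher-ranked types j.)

Intake rate on the current diet: R = (0.11×3.9) / (1 + 0.11×7.7) = 0.429/1.847 = 0.2323 J/s.
A: E/h = 2/4.7 = 0.4255 J/s.
Since 0.4255 > R, including A increases the long-run rate.

Yes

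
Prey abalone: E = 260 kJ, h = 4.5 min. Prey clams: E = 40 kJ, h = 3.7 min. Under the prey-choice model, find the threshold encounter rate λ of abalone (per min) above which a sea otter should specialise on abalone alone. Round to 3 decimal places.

0.051 per min

At the threshold, the rate on abalone alone equals the profitability of clams: λ·260/(1 + λ·4.5) = 40/3.7 = 10.81.
Rearranging, λ(260 − 10.81×4.5) = 10.81, so λ = 10.81/211.4 = 0.05115 per min.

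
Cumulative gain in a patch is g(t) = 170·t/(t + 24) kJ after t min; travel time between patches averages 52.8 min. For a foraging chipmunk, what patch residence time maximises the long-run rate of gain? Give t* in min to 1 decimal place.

35.6 min

Optimal t* satisfies g'(t*) = g(t*)/(T + t*).
g'(t) = 170·24/(t + 24)². Setting 170·24/(t+24)² = 170t/[(t+24)(52.8+t)] gives 24(52.8+t) = t(t+24), so t² = 24×52.8 = 1267.
t* = √1267 = 35.6 min.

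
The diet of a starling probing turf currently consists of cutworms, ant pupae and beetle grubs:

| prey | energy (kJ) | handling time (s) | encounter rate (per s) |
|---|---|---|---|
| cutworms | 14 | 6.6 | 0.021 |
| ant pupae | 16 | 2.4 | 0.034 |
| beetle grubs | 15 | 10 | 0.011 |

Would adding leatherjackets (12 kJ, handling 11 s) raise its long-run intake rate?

Yes

Current rate: (0.021×14 + 0.034×16 + 0.011×15)/(1 + 0.021×6.6 + 0.034×2.4 + 0.011×10) = 0.754 kJ/s.
Profitability of leatherjackets: 12/11 = 1.091 kJ/s.
Since 1.091 > R, including leatherjackets increases the long-run rate.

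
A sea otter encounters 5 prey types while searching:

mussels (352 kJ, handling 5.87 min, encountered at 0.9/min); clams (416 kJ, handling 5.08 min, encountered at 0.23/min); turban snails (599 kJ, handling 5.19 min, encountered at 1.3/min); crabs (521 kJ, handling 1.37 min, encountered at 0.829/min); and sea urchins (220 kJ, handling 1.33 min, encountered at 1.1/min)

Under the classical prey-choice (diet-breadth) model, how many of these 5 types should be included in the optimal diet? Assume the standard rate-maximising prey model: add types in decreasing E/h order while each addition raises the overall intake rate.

E/h in descending order: crabs 380, sea urchins 165, turban snails 115, clams 81.9, mussels 60 kJ/min. The optimal diet is the largest prefix of this list for which every included type satisfies E_i/h_i > R on the types above it.
Rate on top 1: 202.2. sea urchins: 165 < 202.2 → exclude; stop.
Optimal diet: crabs — 1 of 5 types.

1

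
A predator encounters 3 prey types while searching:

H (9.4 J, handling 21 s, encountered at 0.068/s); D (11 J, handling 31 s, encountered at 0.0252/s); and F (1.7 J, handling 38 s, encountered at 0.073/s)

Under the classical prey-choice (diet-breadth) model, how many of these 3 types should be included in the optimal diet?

2

Profitabilities (E/h, J/s): H 0.448, D 0.355, F 0.0447. Add prey in this order while the next type's profitability exceeds the intake rate on those already taken.
Rate on top 1: 0.2633. D: 0.355 > 0.2633 → include.
Rate on top 2: 0.2856. F: 0.0447 < 0.2856 → exclude; stop.
Optimal diet: H, D — 2 of 3 types.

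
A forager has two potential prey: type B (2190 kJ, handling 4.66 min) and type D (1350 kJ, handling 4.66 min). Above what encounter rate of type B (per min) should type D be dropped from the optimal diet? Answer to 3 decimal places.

0.345 per min

Drop type D once their profitability E₂/h₂ falls below the rate achievable on type B alone: E₂/h₂ = λE₁/(1 + λh₁).
Solve for λ: λE₁h₂ = E₂(1 + λh₁) → λ(E₁h₂ − E₂h₁) = E₂ → λ = E₂/(E₁h₂ − E₂h₁).
λ = 1350/(2190×4.66 − 1350×4.66) = 1350/3914 = 0.3449 per min.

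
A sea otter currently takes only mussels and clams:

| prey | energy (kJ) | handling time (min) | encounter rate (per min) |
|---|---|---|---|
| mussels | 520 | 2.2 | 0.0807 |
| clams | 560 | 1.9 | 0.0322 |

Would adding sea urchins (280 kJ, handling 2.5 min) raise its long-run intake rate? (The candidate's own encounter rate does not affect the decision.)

Yes

Intake rate on the current diet: R = (0.0807×520 + 0.0322×560) / (1 + 0.0807×2.2 + 0.0322×1.9) = 60/1.239 = 48.43 kJ/min.
sea urchins: E/h = 280/2.5 = 112 kJ/min.
112 > 48.43, so adding sea urchins raises the average — include it.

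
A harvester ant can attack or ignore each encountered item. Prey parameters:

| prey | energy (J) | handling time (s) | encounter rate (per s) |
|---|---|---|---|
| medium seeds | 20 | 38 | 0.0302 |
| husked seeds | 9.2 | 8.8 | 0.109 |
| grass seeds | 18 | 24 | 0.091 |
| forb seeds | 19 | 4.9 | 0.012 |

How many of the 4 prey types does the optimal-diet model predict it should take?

3

E/h in descending order: forb seeds 3.88, husked seeds 1.05, grass seeds 0.75, medium seeds 0.526 J/s. The optimal diet is the largest prefix of this list for which every included type satisfies E_i/h_i > R on the types above it.
Rate on top 1: 0.2153. husked seeds: 1.05 > 0.2153 → include.
Rate on top 2: 0.6099. grass seeds: 0.75 > 0.6099 → include.
Rate on top 3: 0.6827. medium seeds: 0.526 < 0.6827 → exclude; stop.
Optimal diet: forb seeds, husked seeds, grass seeds — 3 of 4 types.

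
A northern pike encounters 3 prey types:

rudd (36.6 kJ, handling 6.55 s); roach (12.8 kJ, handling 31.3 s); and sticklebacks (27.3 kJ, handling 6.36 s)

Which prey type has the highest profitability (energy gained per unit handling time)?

Profitability E/h (kJ/s): rudd = 36.6/6.55 = 5.59, roach = 12.8/31.3 = 0.409, sticklebacks = 27.3/6.36 = 4.29.
Ranked: rudd > sticklebacks > roach.

rudd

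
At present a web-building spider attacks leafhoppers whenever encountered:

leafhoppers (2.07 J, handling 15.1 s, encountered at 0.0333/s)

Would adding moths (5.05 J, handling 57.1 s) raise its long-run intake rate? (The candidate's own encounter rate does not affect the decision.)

Intake rate on the current diet: R = (0.0333×2.07) / (1 + 0.0333×15.1) = 0.06893/1.503 = 0.04587 J/s.
moths: E/h = 5.05/57.1 = 0.08844 J/s.
0.08844 > 0.04587, so adding moths raises the average — include it.

Yes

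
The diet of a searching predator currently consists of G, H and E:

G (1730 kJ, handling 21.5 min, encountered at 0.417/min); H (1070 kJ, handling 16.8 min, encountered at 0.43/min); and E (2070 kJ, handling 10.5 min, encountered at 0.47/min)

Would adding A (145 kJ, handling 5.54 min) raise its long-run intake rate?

On G, H and E alone, R = ΣλE/(1+Σλh) = 2154/22.12 = 97.38 kJ/min.
A: E/h = 145/5.54 = 26.17 kJ/min.
26.17 < 97.38, so adding A would lower the average — exclude it.

No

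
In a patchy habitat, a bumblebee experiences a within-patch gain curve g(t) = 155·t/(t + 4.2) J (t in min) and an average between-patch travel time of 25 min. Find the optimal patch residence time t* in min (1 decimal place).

10.2 min

Maximise g(t)/(T+t): set derivative to zero → g'(t)(T+t) = g(t).
g'(t) = 155·4.2/(t + 4.2)². Setting 155·4.2/(t+4.2)² = 155t/[(t+4.2)(25+t)] gives 4.2(25+t) = t(t+4.2), so t² = 4.2×25 = 105.
t* = √105 = 10.25 min.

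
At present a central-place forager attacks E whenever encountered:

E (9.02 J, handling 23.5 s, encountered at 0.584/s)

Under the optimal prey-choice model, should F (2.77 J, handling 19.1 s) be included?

No

Intake rate on the current diet: R = (0.584×9.02) / (1 + 0.584×23.5) = 5.268/14.72 = 0.3578 J/s.
Profitability of F: 2.77/19.1 = 0.145 J/s.
Since 0.145 < R, time spent handling F is better spent searching.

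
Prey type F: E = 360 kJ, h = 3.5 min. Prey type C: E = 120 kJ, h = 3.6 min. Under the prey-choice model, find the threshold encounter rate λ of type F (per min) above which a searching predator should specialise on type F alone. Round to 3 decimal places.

Drop type C once their profitability E₂/h₂ falls below the rate achievable on type F alone: E₂/h₂ = λE₁/(1 + λh₁).
Solve for λ: λE₁h₂ = E₂(1 + λh₁) → λ(E₁h₂ − E₂h₁) = E₂ → λ = E₂/(E₁h₂ − E₂h₁).
λ = 120/(360×3.6 − 120×3.5) = 120/876 = 0.137 per min.

0.137 per min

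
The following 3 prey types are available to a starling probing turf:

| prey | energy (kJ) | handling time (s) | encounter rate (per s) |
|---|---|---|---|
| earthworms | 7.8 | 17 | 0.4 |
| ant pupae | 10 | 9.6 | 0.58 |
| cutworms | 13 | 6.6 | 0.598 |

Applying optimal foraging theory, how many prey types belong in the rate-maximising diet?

E/h in descending order: cutworms 1.97, ant pupae 1.04, earthworms 0.459 kJ/s. The optimal diet is the largest prefix of this list for which every included type satisfies E_i/h_i > R on the types above it.
Rate on top 1: 1.572. ant pupae: 1.04 < 1.572 → exclude; stop.
Optimal diet: cutworms — 1 of 3 types.

1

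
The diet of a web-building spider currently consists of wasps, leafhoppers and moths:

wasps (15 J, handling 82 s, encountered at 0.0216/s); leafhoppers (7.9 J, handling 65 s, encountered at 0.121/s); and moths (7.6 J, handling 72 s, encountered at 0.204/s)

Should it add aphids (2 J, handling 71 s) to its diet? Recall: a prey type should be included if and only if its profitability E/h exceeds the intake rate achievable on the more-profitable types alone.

No

Current rate: (0.0216×15 + 0.121×7.9 + 0.204×7.6)/(1 + 0.0216×82 + 0.121×65 + 0.204×72) = 0.1118 J/s.
Profitability of aphids: 2/71 = 0.02817 J/s.
0.02817 < 0.1118, so adding aphids would lower the average — exclude it.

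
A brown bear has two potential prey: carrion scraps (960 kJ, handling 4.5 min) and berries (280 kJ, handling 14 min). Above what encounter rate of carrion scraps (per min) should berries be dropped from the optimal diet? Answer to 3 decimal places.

0.023 per min

At the threshold, the rate on carrion scraps alone equals the profitability of berries: λ·960/(1 + λ·4.5) = 280/14 = 20.
Rearranging, λ(960 − 20×4.5) = 20, so λ = 20/870 = 0.02299 per min.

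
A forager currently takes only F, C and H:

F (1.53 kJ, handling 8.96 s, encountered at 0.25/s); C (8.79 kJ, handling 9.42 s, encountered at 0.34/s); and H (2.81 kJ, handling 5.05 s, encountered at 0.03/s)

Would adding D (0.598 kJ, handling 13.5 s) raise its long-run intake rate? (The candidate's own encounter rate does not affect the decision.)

Current rate: (0.25×1.53 + 0.34×8.79 + 0.03×2.81)/(1 + 0.25×8.96 + 0.34×9.42 + 0.03×5.05) = 0.524 kJ/s.
Profitability of D: 0.598/13.5 = 0.0443 kJ/s.
Since 0.0443 < R, time spent handling D is better spent searching.

No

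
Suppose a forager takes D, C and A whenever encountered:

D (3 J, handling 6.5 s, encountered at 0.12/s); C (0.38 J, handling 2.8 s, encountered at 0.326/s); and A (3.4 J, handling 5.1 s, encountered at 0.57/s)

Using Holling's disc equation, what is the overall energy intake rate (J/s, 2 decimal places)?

Energy encountered per unit search time: 0.12×3 + 0.326×0.38 + 0.57×3.4 = 2.422 J/s.
Handling time per unit search time: 0.12×6.5 + 0.326×2.8 + 0.57×5.1 = 4.6.
Rate = 2.422/(1 + 4.6) = 0.4325 J/s.

0.43 J/s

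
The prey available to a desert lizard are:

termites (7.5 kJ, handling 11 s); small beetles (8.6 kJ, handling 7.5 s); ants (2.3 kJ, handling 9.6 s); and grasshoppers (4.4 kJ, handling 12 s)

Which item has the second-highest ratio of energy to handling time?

termites

In descending order of E/h:
small beetles: 8.6/7.5 = 1.15 kJ/s
termites: 7.5/11 = 0.682 kJ/s
grasshoppers: 4.4/12 = 0.367 kJ/s
ants: 2.3/9.6 = 0.24 kJ/s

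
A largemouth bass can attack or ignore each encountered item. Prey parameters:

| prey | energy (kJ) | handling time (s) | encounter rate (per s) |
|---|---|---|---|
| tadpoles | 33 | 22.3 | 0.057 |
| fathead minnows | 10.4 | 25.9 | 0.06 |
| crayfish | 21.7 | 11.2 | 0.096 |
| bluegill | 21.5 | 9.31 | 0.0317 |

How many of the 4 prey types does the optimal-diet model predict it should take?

Profitabilities (E/h, kJ/s): bluegill 2.31, crayfish 1.94, tadpoles 1.48, fathead minnows 0.402. Add prey in this order while the next type's profitability exceeds the intake rate on those already taken.
Rate on top 1: 0.5262. crayfish: 1.94 > 0.5262 → include.
Rate on top 2: 1.166. tadpoles: 1.48 > 1.166 → include.
Rate on top 3: 1.276. fathead minnows: 0.402 < 1.276 → exclude; stop.
Optimal diet: bluegill, crayfish, tadpoles — 3 of 4 types.

3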